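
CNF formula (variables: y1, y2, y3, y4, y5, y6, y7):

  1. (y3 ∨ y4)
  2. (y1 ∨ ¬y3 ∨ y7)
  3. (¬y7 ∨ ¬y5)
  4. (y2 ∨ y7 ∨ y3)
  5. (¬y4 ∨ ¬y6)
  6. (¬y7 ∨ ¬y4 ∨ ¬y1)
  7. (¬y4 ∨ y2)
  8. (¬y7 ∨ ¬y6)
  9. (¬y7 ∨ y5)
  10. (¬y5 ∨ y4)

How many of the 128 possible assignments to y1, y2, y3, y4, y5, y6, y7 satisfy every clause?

Case analysis on y7 and y4:
  y7=1, y4=1: a clause becomes empty — 0.
  y7=1, y4=0: a clause becomes empty — 0.
  y7=0, y4=1: y5 free; 3 ways for (y1,y2,y3,y6) × 2^1 = 6.
  y7=0, y4=0: remaining (y1,y2,y3,y5,y6) ∈ {(1,0,1,0,0); (1,0,1,0,1); (1,1,1,0,0); (1,1,1,0,1)} — 4.
Total: 0 + 0 + 6 + 4 = 10.

10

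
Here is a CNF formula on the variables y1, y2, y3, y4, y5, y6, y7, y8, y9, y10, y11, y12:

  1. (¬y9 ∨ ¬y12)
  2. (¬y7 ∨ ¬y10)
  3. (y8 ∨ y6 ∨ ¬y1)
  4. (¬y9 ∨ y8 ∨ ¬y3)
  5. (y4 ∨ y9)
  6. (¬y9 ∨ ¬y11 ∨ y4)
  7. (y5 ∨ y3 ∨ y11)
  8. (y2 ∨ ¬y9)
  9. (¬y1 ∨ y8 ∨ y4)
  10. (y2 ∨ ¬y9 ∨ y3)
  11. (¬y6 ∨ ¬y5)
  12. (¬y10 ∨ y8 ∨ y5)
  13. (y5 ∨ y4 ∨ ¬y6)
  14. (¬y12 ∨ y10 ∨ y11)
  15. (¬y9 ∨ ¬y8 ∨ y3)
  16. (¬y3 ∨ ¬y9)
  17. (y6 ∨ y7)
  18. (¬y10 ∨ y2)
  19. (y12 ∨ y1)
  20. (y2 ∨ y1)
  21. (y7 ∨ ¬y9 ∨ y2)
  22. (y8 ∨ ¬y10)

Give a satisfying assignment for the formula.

y1=T, y2=F, y3=T, y4=T, y5=F, y6=T, y7=T, y8=F, y9=F, y10=F, y11=T, y12=F

Pure literal: y4 appears only positively; assign y4 = True.
Set y1 = True and propagate.
Branch on y2: take y2 = False.
  then y9 is forced to False.
  then y10 is forced to False.
Try y3 = True.
For the remaining variables, y5 = False, y6 = True, y7 = True, y8 = False, y11 = True, y12 = False works.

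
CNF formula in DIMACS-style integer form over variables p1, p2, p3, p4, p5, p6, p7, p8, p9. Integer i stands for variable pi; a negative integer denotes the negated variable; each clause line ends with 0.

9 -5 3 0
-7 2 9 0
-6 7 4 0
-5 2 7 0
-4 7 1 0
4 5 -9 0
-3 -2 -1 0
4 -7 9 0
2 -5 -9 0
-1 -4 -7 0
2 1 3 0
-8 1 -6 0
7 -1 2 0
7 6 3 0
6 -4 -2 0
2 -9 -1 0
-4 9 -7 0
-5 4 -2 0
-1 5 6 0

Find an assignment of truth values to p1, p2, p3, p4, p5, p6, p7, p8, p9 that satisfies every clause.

p1 = T, p2 = T, p3 = F, p4 = T, p5 = F, p6 = T, p7 = F, p8 = F, p9 = T

Check each clause:
  1. (p3 | ~p5 | p9) — p9 is true.
  2. (~p7 | p2 | p9) — ~p7 is true.
  3. (~p6 | p4 | p7) — p4 is true.
  4. (p7 | ~p5 | p2) — p2 is true.
  5. (p1 | p7 | ~p4) — p1 is true.
  6. (~p9 | p5 | p4) — p4 is true.
  7. (~p1 | ~p2 | ~p3) — ~p3 is true.
  8. (p4 | ~p7 | p9) — ~p7 is true.
  9. (~p5 | p2 | ~p9) — p2 is true.
  10. (~p7 | ~p4 | ~p1) — ~p7 is true.
  11. (p3 | p2 | p1) — p1 is true.
  12. (p1 | ~p8 | ~p6) — ~p8 is true.
  13. (p7 | ~p1 | p2) — p2 is true.
  14. (p7 | p6 | p3) — p6 is true.
  15. (p6 | ~p2 | ~p4) — p6 is true.
  16. (~p1 | p2 | ~p9) — p2 is true.
  17. (~p7 | p9 | ~p4) — p9 is true.
  18. (~p5 | ~p2 | p4) — ~p5 is true.
  19. (~p1 | p5 | p6) — p6 is true.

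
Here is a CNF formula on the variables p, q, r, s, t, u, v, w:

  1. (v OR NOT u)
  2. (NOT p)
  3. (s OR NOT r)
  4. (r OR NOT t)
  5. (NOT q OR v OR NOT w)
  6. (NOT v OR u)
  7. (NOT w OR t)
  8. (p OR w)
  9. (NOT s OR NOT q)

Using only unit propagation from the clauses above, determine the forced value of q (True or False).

False

(NOT p) is a unit clause: p = False.
(p OR w): since p = False, the clause reduces to (w). w = True.
(NOT w OR t) with w = True leaves only t, so t = True.
(r OR NOT t) with t = True leaves only r, so r = True.
(s OR NOT r) with r = True leaves only s, so s = True.
(NOT s OR NOT q): since s = True, the clause reduces to (NOT q). q = False.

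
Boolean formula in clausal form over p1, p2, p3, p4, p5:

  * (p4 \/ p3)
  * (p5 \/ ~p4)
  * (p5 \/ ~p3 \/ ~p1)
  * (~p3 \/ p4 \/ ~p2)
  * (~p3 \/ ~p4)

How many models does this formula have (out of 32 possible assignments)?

7

Split on p3, then p4.
  p3=T, p4=T: a clause becomes empty — 0.
  p3=T, p4=F: remaining (p1,p2,p5) ∈ {(F,F,F); (F,F,T); (T,F,T)} — 3.
  p3=F, p4=T: remaining (p1,p2,p5) ∈ {(F,F,T); (F,T,T); (T,F,T); (T,T,T)} — 4.
  p3=F, p4=F: a clause becomes empty — 0.
Total: 0 + 3 + 4 + 0 = 7.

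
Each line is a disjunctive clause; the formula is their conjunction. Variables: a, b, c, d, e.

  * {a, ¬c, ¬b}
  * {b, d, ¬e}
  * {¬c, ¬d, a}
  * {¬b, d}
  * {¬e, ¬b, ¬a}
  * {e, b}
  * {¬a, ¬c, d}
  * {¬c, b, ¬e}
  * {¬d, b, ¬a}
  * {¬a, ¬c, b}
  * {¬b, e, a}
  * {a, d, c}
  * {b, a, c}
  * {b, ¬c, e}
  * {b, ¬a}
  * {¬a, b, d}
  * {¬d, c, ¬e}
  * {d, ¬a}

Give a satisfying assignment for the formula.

a=True  b=True  c=True  d=True  e=False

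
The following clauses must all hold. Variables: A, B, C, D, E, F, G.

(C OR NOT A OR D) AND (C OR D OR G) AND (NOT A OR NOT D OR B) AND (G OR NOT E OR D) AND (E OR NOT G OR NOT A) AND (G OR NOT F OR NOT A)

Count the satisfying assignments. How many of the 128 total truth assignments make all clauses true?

66

Case analysis on A and D:
  A=1, D=1: C free; 4 ways for (B,E,F,G) × 2^1 = 8.
  A=1, D=0: B free; 3 ways for (C,E,F,G) × 2^1 = 6.
  A=0, D=1: B, C, E, F, G free → 2^5 = 32.
  A=0, D=0: B, F free; 5 ways for (C,E,G) × 2^2 = 20.
Total: 8 + 6 + 32 + 20 = 66.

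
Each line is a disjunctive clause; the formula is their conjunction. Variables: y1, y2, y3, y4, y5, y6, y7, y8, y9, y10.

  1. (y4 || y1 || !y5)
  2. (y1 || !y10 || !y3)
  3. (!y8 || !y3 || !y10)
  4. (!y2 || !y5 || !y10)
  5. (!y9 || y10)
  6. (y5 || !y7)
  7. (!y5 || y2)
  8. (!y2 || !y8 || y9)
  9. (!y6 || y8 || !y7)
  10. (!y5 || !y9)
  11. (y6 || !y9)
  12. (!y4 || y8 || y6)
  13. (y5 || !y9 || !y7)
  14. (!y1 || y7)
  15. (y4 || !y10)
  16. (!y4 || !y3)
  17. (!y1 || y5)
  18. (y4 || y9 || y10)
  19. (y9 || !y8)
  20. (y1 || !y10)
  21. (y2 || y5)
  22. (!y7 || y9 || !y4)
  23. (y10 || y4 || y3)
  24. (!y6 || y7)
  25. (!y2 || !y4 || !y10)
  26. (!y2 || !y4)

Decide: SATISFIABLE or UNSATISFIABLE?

y4 = True:
  propagation gives y3=False, y2=False, y5=False; an empty clause results — contradiction.
y4 = False:
  propagation gives y10=False, y9=False; an empty clause results — contradiction.
Every branch closes, so no satisfying assignment exists.

UNSATISFIABLE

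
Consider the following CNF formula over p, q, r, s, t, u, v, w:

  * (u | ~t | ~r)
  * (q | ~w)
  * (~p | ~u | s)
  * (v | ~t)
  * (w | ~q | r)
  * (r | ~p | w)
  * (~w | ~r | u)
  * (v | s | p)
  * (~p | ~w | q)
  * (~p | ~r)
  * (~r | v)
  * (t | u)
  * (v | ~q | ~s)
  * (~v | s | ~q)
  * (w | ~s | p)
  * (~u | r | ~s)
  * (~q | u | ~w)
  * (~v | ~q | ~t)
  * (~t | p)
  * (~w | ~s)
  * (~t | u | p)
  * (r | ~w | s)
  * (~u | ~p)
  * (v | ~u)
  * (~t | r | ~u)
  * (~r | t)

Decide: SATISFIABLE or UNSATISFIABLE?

SATISFIABLE

Set p = False and propagate.
  then t is forced to False.
  then u is forced to True.
  then v is forced to True.
  then r is forced to False.
  then s is forced to False.
  then q is forced to False.
  then w is forced to False.
Every clause has at least one true literal under this assignment.
So p=0, q=0, r=0, s=0, t=0, u=1, v=1, w=0 is a satisfying assignment.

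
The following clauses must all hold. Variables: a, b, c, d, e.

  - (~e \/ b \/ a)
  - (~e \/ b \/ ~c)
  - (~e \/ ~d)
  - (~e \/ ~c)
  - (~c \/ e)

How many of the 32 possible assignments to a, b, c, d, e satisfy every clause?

11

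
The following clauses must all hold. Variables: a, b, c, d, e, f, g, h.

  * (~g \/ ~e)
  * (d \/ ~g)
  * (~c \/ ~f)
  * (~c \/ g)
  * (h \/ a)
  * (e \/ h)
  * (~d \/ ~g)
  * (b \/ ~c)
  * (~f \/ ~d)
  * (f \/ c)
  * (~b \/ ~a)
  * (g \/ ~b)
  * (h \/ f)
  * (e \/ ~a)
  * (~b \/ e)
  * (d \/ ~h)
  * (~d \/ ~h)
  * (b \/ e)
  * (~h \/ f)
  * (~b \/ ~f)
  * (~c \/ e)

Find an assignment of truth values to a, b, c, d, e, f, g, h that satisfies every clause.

a = T, b = F, c = F, d = F, e = T, f = T, g = F, h = F

Branch on a: take a = True.
  then b is forced to False.
  then c is forced to False.
  then f is forced to True.
  then d is forced to False.
  then g is forced to False.
  then e is forced to True.
  then h is forced to False.
Every clause has at least one true literal under this assignment.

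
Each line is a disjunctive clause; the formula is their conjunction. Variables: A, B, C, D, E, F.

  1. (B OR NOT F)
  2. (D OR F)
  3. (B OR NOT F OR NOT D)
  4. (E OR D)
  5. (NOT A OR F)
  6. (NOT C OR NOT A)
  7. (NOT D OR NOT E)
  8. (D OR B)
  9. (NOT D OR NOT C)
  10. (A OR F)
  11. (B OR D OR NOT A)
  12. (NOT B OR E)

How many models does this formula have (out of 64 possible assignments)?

The models are:
  A=F B=T C=F D=F E=T F=T
  A=F B=T C=T D=F E=T F=T
  A=T B=T C=F D=F E=T F=T
That's 3 in total.

3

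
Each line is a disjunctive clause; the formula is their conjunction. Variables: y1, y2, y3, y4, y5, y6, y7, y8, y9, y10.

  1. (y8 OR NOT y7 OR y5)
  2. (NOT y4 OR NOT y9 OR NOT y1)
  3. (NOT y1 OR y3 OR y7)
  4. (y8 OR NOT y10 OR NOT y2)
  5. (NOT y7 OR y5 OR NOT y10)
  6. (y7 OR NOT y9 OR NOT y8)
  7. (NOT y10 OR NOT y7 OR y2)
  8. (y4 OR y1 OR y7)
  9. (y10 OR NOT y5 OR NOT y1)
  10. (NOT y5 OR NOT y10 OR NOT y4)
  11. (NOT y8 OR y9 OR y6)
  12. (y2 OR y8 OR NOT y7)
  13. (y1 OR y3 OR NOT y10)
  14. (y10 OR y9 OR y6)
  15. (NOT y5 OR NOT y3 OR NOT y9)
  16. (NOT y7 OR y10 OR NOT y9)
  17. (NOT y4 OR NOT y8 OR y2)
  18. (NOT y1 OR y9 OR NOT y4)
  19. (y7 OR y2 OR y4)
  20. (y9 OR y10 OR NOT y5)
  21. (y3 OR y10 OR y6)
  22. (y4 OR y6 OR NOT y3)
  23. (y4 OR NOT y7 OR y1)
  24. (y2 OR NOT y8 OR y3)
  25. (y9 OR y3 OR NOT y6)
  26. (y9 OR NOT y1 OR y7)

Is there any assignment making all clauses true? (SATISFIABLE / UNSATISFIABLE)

SATISFIABLE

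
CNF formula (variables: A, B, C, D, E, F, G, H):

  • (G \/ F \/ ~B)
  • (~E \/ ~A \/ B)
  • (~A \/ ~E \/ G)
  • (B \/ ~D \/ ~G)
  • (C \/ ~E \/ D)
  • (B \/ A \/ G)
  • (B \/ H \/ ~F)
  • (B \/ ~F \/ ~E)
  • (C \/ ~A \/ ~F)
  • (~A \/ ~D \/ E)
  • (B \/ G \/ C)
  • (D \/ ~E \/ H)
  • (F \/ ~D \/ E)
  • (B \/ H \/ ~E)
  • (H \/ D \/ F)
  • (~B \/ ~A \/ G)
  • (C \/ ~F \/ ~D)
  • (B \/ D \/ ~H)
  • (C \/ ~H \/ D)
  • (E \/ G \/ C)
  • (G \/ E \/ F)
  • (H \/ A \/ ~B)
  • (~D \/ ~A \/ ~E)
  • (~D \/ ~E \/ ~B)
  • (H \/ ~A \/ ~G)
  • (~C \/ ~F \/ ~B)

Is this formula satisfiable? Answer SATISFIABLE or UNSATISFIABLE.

Branch on A: take A = True.
Set B = True and propagate.
  then G is forced to True.
  then H is forced to True.
Try C = True.
  then F is forced to False.
The remaining clauses are satisfied by D = False, E = False.
So A = True  B = True  C = True  D = False  E = False  F = False  G = True  H = True is a satisfying assignment.

SATISFIABLE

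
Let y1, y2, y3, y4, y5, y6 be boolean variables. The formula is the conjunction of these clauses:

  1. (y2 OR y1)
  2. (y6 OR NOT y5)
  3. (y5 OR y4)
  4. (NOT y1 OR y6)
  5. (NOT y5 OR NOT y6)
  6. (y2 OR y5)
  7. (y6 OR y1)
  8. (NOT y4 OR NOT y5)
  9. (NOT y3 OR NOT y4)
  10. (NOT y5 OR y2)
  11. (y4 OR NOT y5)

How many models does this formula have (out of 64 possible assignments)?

2

Satisfying assignments:
  y1=F y2=T y3=F y4=T y5=F y6=T
  y1=T y2=T y3=F y4=T y5=F y6=T
That's 2 in total.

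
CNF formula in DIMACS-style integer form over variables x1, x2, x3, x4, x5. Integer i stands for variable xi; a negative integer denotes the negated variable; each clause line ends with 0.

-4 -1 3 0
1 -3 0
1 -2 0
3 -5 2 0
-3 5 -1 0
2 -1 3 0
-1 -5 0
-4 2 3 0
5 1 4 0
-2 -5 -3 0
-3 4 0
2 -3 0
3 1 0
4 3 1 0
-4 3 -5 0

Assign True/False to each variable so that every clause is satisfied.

x1=True, x2=True, x3=False, x4=False, x5=False

Check each clause:
  1. (¬x4 ∨ ¬x1 ∨ x3) — ¬x4 is true.
  2. (x1 ∨ ¬x3) — x1 is true.
  3. (¬x2 ∨ x1) — x1 is true.
  4. (x3 ∨ ¬x5 ∨ x2) — x2 is true.
  5. (¬x3 ∨ x5 ∨ ¬x1) — ¬x3 is true.
  6. (¬x1 ∨ x3 ∨ x2) — x2 is true.
  7. (¬x5 ∨ ¬x1) — ¬x5 is true.
  8. (¬x4 ∨ x2 ∨ x3) — x2 is true.
  9. (x4 ∨ x5 ∨ x1) — x1 is true.
  10. (¬x5 ∨ ¬x3 ∨ ¬x2) — ¬x5 is true.
  11. (¬x3 ∨ x4) — ¬x3 is true.
  12. (¬x3 ∨ x2) — x2 is true.
  13. (x1 ∨ x3) — x1 is true.
  14. (x3 ∨ x4 ∨ x1) — x1 is true.
  15. (¬x4 ∨ x3 ∨ ¬x5) — ¬x5 is true.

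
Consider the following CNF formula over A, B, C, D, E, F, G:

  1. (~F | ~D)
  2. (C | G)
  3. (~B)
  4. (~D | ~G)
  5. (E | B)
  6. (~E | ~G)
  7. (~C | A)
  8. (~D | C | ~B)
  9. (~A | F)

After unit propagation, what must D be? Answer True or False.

False

(~B) is a unit clause: B = False.
From (E | B) and B = False: E = True.
In (~G | ~E), ~E is now false; ~G must hold, so G = False.
In (G | C), G is now false; C must hold, so C = True.
From (A | ~C) and C = True: A = True.
(F | ~A): since A = True, the clause reduces to (F). F = True.
(~F | ~D) with F = True leaves only ~D, so D = False.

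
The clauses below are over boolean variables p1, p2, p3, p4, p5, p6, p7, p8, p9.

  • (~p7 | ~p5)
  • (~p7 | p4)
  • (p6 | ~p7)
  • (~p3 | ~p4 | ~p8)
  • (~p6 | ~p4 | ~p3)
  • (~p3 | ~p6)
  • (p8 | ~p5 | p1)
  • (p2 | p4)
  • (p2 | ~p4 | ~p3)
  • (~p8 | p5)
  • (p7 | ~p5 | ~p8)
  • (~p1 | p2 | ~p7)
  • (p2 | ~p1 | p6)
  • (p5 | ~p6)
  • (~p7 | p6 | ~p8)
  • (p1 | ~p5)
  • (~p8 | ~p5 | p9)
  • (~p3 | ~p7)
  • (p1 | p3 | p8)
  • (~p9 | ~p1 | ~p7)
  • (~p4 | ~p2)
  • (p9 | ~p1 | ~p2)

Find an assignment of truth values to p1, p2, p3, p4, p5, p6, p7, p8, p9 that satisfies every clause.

p1 = True  p2 = False  p3 = False  p4 = True  p5 = True  p6 = True  p7 = False  p8 = False  p9 = True

Check each clause:
  1. (~p5 | ~p7) — ~p7 is true.
  2. (~p7 | p4) — ~p7 is true.
  3. (p6 | ~p7) — ~p7 is true.
  4. (~p3 | ~p8 | ~p4) — ~p8 is true.
  5. (~p3 | ~p4 | ~p6) — ~p3 is true.
  6. (~p6 | ~p3) — ~p3 is true.
  7. (p1 | ~p5 | p8) — p1 is true.
  8. (p4 | p2) — p4 is true.
  9. (~p4 | p2 | ~p3) — ~p3 is true.
  10. (p5 | ~p8) — ~p8 is true.
  11. (p7 | ~p5 | ~p8) — ~p8 is true.
  12. (~p1 | p2 | ~p7) — ~p7 is true.
  13. (p2 | p6 | ~p1) — p6 is true.
  14. (p5 | ~p6) — p5 is true.
  15. (p6 | ~p7 | ~p8) — ~p8 is true.
  16. (p1 | ~p5) — p1 is true.
  17. (~p5 | p9 | ~p8) — ~p8 is true.
  18. (~p7 | ~p3) — ~p7 is true.
  19. (p8 | p3 | p1) — p1 is true.
  20. (~p7 | ~p9 | ~p1) — ~p7 is true.
  21. (~p4 | ~p2) — ~p2 is true.
  22. (~p2 | p9 | ~p1) — p9 is true.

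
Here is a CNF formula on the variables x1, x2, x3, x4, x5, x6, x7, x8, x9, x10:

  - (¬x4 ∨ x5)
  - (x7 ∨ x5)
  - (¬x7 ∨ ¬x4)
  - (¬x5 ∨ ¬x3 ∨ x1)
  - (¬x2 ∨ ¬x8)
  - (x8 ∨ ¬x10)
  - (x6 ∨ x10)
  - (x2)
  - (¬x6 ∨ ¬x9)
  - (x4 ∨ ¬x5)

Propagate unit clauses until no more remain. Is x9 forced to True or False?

Unit clause (x2) sets x2 = True.
(¬x2 ∨ ¬x8): since x2 = True, the clause reduces to (¬x8). x8 = False.
In (x8 ∨ ¬x10), x8 is now false; ¬x10 must hold, so x10 = False.
(x10 ∨ x6) with x10 = False leaves only x6, so x6 = True.
From (¬x6 ∨ ¬x9) and x6 = True: x9 = False.

False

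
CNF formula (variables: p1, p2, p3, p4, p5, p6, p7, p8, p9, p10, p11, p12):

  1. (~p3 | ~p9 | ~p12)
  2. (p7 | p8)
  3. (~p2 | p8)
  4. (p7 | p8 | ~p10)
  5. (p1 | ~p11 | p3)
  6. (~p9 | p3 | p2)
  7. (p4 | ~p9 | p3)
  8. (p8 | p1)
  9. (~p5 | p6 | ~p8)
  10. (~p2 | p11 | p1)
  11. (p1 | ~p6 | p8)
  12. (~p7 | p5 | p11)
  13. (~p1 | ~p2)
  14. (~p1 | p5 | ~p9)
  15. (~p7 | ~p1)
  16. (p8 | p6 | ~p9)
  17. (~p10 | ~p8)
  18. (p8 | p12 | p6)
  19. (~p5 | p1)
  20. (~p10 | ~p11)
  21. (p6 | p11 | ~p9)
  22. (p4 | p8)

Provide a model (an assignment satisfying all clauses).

Pure literal: p4 appears only positively; assign p4 = True.
Pure literal: p10 appears only negated; assign p10 = False.
Branch on p1: take p1 = False.
  then p8 is forced to True.
  then p5 is forced to False.
Try p2 = False.
The remaining clauses are satisfied by p3 = True, p6 = True, p7 = False, p9 = True, p11 = False, p12 = False.
Every clause has at least one true literal under this assignment.

p1 = F, p2 = F, p3 = T, p4 = T, p5 = F, p6 = T, p7 = F, p8 = T, p9 = T, p10 = F, p11 = F, p12 = F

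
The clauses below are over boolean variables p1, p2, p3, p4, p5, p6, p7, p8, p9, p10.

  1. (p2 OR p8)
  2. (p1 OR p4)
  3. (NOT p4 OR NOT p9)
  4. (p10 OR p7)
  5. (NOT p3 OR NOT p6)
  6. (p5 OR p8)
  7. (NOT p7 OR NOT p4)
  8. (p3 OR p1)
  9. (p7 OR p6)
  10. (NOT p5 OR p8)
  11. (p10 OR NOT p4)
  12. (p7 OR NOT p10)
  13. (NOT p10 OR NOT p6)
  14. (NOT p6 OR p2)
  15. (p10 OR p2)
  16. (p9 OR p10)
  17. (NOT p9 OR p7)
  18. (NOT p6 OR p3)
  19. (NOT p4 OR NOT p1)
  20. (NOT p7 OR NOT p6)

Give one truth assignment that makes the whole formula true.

p1=True, p2=False, p3=True, p4=False, p5=True, p6=False, p7=True, p8=True, p9=False, p10=True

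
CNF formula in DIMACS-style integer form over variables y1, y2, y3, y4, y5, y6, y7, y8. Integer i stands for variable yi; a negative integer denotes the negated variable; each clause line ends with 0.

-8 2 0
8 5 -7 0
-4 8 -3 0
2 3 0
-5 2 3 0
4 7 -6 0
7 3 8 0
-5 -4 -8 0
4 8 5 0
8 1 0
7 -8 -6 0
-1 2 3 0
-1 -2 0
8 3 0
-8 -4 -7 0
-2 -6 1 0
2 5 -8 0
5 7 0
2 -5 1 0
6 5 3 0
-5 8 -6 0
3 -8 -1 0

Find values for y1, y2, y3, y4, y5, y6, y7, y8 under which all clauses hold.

Set y1 = False and propagate.
  then y8 is forced to True.
  then y2 is forced to True.
  then y6 is forced to False.
Branch on y3: take y3 = True.
Branch on y4: take y4 = False.
For the remaining variables, y5 = True, y7 = True works.

y1=F  y2=T  y3=T  y4=F  y5=T  y6=F  y7=T  y8=T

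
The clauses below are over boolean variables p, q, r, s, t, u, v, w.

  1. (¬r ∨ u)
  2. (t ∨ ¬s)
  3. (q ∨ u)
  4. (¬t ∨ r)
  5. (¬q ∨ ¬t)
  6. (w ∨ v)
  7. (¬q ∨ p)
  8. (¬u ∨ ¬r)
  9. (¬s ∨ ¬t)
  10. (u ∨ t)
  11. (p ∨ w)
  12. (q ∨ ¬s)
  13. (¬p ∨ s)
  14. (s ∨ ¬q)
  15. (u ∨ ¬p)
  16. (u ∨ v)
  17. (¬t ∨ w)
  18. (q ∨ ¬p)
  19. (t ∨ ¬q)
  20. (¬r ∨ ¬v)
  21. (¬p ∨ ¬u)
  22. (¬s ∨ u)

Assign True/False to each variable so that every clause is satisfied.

p = 0  q = 0  r = 0  s = 0  t = 0  u = 1  v = 0  w = 1

Check each clause:
  1. (u ∨ ¬r) — ¬r is true.
  2. (¬s ∨ t) — ¬s is true.
  3. (q ∨ u) — u is true.
  4. (¬t ∨ r) — ¬t is true.
  5. (¬t ∨ ¬q) — ¬t is true.
  6. (v ∨ w) — w is true.
  7. (¬q ∨ p) — ¬q is true.
  8. (¬u ∨ ¬r) — ¬r is true.
  9. (¬t ∨ ¬s) — ¬t is true.
  10. (u ∨ t) — u is true.
  11. (w ∨ p) — w is true.
  12. (¬s ∨ q) — ¬s is true.
  13. (¬p ∨ s) — ¬p is true.
  14. (¬q ∨ s) — ¬q is true.
  15. (¬p ∨ u) — u is true.
  16. (v ∨ u) — u is true.
  17. (¬t ∨ w) — w is true.
  18. (¬p ∨ q) — ¬p is true.
  19. (t ∨ ¬q) — ¬q is true.
  20. (¬v ∨ ¬r) — ¬v is true.
  21. (¬u ∨ ¬p) — ¬p is true.
  22. (u ∨ ¬s) — ¬s is true.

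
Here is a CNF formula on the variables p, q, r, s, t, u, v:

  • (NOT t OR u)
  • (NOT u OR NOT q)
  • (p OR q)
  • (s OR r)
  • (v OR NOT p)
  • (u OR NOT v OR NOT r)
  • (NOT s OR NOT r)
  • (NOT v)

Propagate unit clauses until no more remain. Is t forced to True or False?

(NOT v) is a unit clause: v = False.
In (NOT p OR v), v is now false; NOT p must hold, so p = False.
From (p OR q) and p = False: q = True.
From (NOT u OR NOT q) and q = True: u = False.
In (u OR NOT t), u is now false; NOT t must hold, so t = False.

False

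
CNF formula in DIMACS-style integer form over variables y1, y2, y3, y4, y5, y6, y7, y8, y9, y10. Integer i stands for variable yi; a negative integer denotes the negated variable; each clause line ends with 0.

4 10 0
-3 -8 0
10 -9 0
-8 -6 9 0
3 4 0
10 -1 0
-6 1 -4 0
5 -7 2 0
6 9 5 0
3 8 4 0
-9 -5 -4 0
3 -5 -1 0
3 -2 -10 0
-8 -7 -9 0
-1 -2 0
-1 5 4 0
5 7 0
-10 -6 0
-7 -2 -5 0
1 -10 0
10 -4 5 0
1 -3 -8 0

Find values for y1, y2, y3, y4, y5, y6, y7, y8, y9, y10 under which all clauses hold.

Set y1 = False and propagate.
  then y10 is forced to False.
  then y4 is forced to True.
  then y9 is forced to False.
  then y6 is forced to False.
  then y5 is forced to True.
For the remaining variables, y2 = False, y3 = False, y7 = False, y8 = True works.

y1 = False  y2 = False  y3 = False  y4 = True  y5 = True  y6 = False  y7 = False  y8 = True  y9 = False  y10 = False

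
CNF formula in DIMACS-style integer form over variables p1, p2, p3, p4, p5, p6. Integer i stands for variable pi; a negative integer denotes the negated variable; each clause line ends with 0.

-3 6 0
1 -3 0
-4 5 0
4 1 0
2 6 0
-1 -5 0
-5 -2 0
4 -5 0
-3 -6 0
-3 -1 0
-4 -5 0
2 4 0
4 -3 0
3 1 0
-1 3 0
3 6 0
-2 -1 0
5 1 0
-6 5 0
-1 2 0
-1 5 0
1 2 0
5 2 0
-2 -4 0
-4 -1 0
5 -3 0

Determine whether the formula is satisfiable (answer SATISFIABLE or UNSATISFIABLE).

UNSATISFIABLE

p1 = True:
  propagation gives p5=False; an empty clause results — contradiction.
p1 = False:
  propagation gives p3=False; an empty clause results — contradiction.
Every branch closes, so no satisfying assignment exists.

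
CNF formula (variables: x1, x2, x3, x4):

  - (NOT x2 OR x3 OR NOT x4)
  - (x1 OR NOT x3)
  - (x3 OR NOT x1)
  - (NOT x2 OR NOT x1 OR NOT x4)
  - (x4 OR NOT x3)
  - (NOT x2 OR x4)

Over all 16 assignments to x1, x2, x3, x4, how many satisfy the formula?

3

The models are:
  x1=0 x2=0 x3=0 x4=0
  x1=0 x2=0 x3=0 x4=1
  x1=1 x2=0 x3=1 x4=1
Count: 3.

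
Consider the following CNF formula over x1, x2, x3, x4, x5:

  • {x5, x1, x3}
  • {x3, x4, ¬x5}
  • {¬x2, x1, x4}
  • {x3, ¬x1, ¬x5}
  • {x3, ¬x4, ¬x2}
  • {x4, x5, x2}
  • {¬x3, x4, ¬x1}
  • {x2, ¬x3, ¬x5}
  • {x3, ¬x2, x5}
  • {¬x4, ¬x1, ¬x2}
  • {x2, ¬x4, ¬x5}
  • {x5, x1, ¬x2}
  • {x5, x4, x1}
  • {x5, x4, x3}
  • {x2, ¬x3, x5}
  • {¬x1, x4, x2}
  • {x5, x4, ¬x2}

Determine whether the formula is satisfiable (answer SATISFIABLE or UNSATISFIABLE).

SATISFIABLE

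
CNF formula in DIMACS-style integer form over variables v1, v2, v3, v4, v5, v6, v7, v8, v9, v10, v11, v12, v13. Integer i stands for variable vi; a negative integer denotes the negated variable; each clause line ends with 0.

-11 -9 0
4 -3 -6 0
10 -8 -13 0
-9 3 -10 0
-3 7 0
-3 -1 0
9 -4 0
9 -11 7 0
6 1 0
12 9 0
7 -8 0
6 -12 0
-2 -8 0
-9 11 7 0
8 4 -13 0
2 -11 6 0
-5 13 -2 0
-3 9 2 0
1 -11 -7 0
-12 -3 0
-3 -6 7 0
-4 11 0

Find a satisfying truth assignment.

v1=True, v2=False, v3=False, v4=False, v5=False, v6=True, v7=True, v8=False, v9=True, v10=False, v11=False, v12=True, v13=False

Check each clause:
  1. (NOT v11 OR NOT v9) — NOT v11 is true.
  2. (NOT v6 OR NOT v3 OR v4) — NOT v3 is true.
  3. (v10 OR NOT v13 OR NOT v8) — NOT v8 is true.
  4. (NOT v10 OR NOT v9 OR v3) — NOT v10 is true.
  5. (v7 OR NOT v3) — NOT v3 is true.
  6. (NOT v3 OR NOT v1) — NOT v3 is true.
  7. (v9 OR NOT v4) — v9 is true.
  8. (NOT v11 OR v9 OR v7) — v9 is true.
  9. (v6 OR v1) — v1 is true.
  10. (v12 OR v9) — v9 is true.
  11. (v7 OR NOT v8) — NOT v8 is true.
  12. (v6 OR NOT v12) — v6 is true.
  13. (NOT v2 OR NOT v8) — NOT v8 is true.
  14. (v7 OR v11 OR NOT v9) — v7 is true.
  15. (v8 OR NOT v13 OR v4) — NOT v13 is true.
  16. (NOT v11 OR v6 OR v2) — NOT v11 is true.
  17. (NOT v5 OR NOT v2 OR v13) — NOT v5 is true.
  18. (v2 OR NOT v3 OR v9) — v9 is true.
  19. (NOT v7 OR NOT v11 OR v1) — NOT v11 is true.
  20. (NOT v3 OR NOT v12) — NOT v3 is true.
  21. (NOT v3 OR NOT v6 OR v7) — NOT v3 is true.
  22. (NOT v4 OR v11) — NOT v4 is true.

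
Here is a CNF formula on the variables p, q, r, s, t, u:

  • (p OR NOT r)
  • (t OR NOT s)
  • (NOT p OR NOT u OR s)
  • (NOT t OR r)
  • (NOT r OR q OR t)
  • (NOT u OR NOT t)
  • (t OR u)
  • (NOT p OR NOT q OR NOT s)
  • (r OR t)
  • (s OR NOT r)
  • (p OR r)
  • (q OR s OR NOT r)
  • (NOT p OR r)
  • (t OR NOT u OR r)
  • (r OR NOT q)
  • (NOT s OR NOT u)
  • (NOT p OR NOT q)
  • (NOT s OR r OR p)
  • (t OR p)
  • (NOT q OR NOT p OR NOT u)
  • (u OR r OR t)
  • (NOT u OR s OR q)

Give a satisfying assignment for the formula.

p=True, q=False, r=True, s=True, t=True, u=False

Set p = True and propagate.
  then r is forced to True.
  then s is forced to True.
  then t is forced to True.
  then u is forced to False.
  then q is forced to False.
Check each clause:
  1. (p OR NOT r) — p is true.
  2. (NOT s OR t) — t is true.
  3. (s OR NOT u OR NOT p) — NOT u is true.
  4. (r OR NOT t) — r is true.
  5. (NOT r OR q OR t) — t is true.
  6. (NOT t OR NOT u) — NOT u is true.
  7. (u OR t) — t is true.
  8. (NOT s OR NOT q OR NOT p) — NOT q is true.
  9. (t OR r) — r is true.
  10. (s OR NOT r) — s is true.
  11. (r OR p) — p is true.
  12. (q OR s OR NOT r) — s is true.
  13. (NOT p OR r) — r is true.
  14. (r OR NOT u OR t) — NOT u is true.
  15. (NOT q OR r) — r is true.
  16. (NOT s OR NOT u) — NOT u is true.
  17. (NOT q OR NOT p) — NOT q is true.
  18. (NOT s OR r OR p) — p is true.
  19. (t OR p) — p is true.
  20. (NOT u OR NOT p OR NOT q) — NOT u is true.
  21. (u OR r OR t) — r is true.
  22. (q OR NOT u OR s) — NOT u is true.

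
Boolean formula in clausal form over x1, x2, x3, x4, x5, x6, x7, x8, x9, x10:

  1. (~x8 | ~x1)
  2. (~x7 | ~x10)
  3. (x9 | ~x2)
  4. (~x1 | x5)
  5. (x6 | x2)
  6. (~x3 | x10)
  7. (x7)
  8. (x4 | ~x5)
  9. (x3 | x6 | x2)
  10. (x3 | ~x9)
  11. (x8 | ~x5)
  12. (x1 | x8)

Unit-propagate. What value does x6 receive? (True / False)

True

(x7) is a unit clause: x7 = True.
(~x7 | ~x10): since x7 = True, the clause reduces to (~x10). x10 = False.
In (~x3 | x10), x10 is now false; ~x3 must hold, so x3 = False.
From (x3 | ~x9) and x3 = False: x9 = False.
(x9 | ~x2): since x9 = False, the clause reduces to (~x2). x2 = False.
(x6 | x2): since x2 = False, the clause reduces to (x6). x6 = True.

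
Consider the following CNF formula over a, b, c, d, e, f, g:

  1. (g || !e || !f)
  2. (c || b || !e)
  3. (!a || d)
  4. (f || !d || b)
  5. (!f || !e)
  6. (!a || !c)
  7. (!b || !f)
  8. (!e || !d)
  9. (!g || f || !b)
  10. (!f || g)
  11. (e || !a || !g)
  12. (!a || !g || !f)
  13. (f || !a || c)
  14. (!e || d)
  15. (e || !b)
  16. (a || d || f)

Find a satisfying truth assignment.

a=False, b=False, c=False, d=False, e=False, f=True, g=True

Check each clause:
  1. (!f || !e || g) — !e is true.
  2. (c || b || !e) — !e is true.
  3. (d || !a) — !a is true.
  4. (!d || b || f) — !d is true.
  5. (!f || !e) — !e is true.
  6. (!a || !c) — !c is true.
  7. (!b || !f) — !b is true.
  8. (!d || !e) — !e is true.
  9. (f || !b || !g) — !b is true.
  10. (g || !f) — g is true.
  11. (!a || !g || e) — !a is true.
  12. (!a || !f || !g) — !a is true.
  13. (f || c || !a) — !a is true.
  14. (d || !e) — !e is true.
  15. (e || !b) — !b is true.
  16. (a || d || f) — f is true.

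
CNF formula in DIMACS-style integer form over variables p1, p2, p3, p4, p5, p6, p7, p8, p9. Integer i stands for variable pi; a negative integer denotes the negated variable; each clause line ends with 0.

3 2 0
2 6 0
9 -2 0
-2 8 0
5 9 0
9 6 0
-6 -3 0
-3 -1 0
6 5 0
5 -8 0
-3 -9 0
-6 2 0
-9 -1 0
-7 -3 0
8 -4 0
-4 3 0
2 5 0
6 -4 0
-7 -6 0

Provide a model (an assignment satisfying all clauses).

p1=F, p2=T, p3=F, p4=F, p5=T, p6=T, p7=F, p8=T, p9=T

Check each clause:
  1. {p3, p2} — p2 is true.
  2. {p2, p6} — p2 is true.
  3. {¬p2, p9} — p9 is true.
  4. {p8, ¬p2} — p8 is true.
  5. {p9, p5} — p9 is true.
  6. {p6, p9} — p9 is true.
  7. {¬p6, ¬p3} — ¬p3 is true.
  8. {¬p1, ¬p3} — ¬p3 is true.
  9. {p5, p6} — p5 is true.
  10. {p5, ¬p8} — p5 is true.
  11. {¬p9, ¬p3} — ¬p3 is true.
  12. {p2, ¬p6} — p2 is true.
  13. {¬p9, ¬p1} — ¬p1 is true.
  14. {¬p7, ¬p3} — ¬p7 is true.
  15. {p8, ¬p4} — p8 is true.
  16. {p3, ¬p4} — ¬p4 is true.
  17. {p5, p2} — p2 is true.
  18. {p6, ¬p4} — ¬p4 is true.
  19. {¬p6, ¬p7} — ¬p7 is true.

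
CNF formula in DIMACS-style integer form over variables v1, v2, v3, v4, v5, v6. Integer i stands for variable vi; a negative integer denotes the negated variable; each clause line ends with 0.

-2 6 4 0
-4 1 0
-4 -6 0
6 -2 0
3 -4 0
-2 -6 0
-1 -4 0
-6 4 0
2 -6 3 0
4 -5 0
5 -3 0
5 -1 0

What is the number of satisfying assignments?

The models are:
  v1=0 v2=0 v3=0 v4=0 v5=0 v6=0
That's 1 in total.

1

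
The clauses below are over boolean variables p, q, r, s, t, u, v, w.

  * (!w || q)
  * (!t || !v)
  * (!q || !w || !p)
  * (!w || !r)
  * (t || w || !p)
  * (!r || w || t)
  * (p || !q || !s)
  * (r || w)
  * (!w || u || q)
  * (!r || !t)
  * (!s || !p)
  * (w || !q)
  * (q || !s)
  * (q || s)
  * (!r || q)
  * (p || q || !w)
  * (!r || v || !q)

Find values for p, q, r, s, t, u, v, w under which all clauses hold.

p=F, q=T, r=F, s=F, t=F, u=T, v=F, w=T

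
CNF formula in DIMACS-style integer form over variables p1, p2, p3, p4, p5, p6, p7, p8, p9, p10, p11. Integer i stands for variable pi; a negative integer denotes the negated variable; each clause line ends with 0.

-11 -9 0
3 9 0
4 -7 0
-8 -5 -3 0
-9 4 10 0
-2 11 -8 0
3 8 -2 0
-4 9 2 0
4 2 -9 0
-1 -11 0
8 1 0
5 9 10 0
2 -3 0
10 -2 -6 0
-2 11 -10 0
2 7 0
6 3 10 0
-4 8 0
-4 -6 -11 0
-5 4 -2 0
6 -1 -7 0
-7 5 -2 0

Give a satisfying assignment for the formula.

p1 = False, p2 = False, p3 = False, p4 = True, p5 = True, p6 = False, p7 = True, p8 = True, p9 = True, p10 = True, p11 = False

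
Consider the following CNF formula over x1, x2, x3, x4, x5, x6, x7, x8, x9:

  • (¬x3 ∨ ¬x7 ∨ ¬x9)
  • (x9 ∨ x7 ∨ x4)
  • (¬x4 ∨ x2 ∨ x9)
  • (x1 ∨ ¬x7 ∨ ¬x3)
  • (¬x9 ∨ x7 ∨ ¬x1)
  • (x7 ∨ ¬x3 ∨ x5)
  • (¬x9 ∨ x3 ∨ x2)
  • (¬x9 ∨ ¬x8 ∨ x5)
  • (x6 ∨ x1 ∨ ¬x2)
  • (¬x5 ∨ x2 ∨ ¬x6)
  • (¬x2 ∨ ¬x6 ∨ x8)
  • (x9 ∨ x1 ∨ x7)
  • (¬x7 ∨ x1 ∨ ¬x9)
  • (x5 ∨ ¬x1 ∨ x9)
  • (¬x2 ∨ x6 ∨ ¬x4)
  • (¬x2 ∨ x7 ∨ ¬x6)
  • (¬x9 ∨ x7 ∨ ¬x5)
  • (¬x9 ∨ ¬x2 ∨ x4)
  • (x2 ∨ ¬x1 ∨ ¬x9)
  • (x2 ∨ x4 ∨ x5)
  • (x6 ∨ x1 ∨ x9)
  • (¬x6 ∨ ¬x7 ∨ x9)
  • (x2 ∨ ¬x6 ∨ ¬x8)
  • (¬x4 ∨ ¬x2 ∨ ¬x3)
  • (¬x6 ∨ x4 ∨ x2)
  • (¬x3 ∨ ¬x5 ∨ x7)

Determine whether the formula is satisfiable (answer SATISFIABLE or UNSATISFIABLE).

SATISFIABLE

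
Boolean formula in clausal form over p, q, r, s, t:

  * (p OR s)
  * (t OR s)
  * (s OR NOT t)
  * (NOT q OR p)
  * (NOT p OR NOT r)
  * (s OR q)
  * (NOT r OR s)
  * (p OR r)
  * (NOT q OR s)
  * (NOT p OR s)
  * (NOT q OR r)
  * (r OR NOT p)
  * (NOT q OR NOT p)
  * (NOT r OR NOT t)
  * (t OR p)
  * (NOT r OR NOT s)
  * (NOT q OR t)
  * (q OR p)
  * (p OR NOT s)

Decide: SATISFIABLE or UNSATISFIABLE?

p = True:
  propagation gives r=False; an empty clause results — contradiction.
p = False:
  propagation gives s=True; an empty clause results — contradiction.
Every branch closes, so no satisfying assignment exists.

UNSATISFIABLE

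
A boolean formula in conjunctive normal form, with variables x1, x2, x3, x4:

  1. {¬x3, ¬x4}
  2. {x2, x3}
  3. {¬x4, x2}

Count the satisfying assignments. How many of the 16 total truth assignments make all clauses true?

Case analysis on x2 and x3:
  x2=1, x3=1: remaining (x1,x4) ∈ {(0,0); (1,0)} — 2.
  x2=1, x3=0: remaining (x1,x4) ∈ {(0,0); (0,1); (1,0); (1,1)} — 4.
  x2=0, x3=1: remaining (x1,x4) ∈ {(0,0); (1,0)} — 2.
  x2=0, x3=0: a clause becomes empty — 0.
Total: 2 + 4 + 2 + 0 = 8.

8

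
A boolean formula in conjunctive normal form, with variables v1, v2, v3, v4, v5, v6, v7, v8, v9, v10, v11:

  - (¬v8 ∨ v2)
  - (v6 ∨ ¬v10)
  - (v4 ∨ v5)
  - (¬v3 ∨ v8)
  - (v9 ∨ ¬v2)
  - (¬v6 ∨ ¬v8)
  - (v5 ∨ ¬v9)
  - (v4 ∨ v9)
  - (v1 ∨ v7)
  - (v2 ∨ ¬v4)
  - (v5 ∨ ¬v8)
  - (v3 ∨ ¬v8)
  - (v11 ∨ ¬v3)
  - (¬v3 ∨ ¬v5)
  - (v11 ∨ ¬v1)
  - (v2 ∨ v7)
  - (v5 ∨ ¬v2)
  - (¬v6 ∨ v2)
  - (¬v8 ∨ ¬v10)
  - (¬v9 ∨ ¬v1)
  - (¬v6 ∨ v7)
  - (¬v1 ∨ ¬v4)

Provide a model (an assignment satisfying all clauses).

v1=0, v2=1, v3=0, v4=1, v5=1, v6=0, v7=1, v8=0, v9=1, v10=0, v11=0

Check each clause:
  1. (v2 ∨ ¬v8) — ¬v8 is true.
  2. (¬v10 ∨ v6) — ¬v10 is true.
  3. (v5 ∨ v4) — v4 is true.
  4. (¬v3 ∨ v8) — ¬v3 is true.
  5. (¬v2 ∨ v9) — v9 is true.
  6. (¬v6 ∨ ¬v8) — ¬v8 is true.
  7. (¬v9 ∨ v5) — v5 is true.
  8. (v9 ∨ v4) — v9 is true.
  9. (v1 ∨ v7) — v7 is true.
  10. (¬v4 ∨ v2) — v2 is true.
  11. (¬v8 ∨ v5) — ¬v8 is true.
  12. (¬v8 ∨ v3) — ¬v8 is true.
  13. (v11 ∨ ¬v3) — ¬v3 is true.
  14. (¬v3 ∨ ¬v5) — ¬v3 is true.
  15. (v11 ∨ ¬v1) — ¬v1 is true.
  16. (v2 ∨ v7) — v2 is true.
  17. (¬v2 ∨ v5) — v5 is true.
  18. (v2 ∨ ¬v6) — v2 is true.
  19. (¬v8 ∨ ¬v10) — ¬v8 is true.
  20. (¬v9 ∨ ¬v1) — ¬v1 is true.
  21. (v7 ∨ ¬v6) — ¬v6 is true.
  22. (¬v4 ∨ ¬v1) — ¬v1 is true.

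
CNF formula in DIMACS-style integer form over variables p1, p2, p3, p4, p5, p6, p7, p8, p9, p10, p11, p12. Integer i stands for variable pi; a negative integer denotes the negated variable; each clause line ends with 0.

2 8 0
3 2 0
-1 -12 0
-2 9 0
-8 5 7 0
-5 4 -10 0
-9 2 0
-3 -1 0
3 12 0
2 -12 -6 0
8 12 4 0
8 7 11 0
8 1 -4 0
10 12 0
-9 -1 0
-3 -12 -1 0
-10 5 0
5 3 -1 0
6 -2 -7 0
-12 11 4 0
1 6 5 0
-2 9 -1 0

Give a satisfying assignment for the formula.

Try p1 = False.
Branch on p2: take p2 = True.
  then p9 is forced to True.
The remaining clauses are satisfied by p3 = False, p4 = True, p5 = True, p6 = True, p7 = False, p8 = True, p10 = False, p11 = False, p12 = True.

p1=False, p2=True, p3=False, p4=True, p5=True, p6=True, p7=False, p8=True, p9=True, p10=False, p11=False, p12=True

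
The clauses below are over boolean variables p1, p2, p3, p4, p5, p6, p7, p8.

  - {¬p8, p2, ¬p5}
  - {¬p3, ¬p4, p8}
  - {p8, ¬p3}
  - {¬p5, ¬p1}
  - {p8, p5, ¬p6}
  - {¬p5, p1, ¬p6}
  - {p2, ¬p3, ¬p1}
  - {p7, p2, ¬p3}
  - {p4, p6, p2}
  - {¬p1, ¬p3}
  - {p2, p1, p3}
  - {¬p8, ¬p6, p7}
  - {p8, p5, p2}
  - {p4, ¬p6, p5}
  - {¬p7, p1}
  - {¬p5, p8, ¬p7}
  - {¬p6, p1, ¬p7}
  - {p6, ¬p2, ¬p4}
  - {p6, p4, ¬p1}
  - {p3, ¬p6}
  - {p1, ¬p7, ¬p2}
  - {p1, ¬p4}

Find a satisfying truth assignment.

p1=0, p2=1, p3=1, p4=0, p5=0, p6=0, p7=0, p8=1

Set p1 = False and propagate.
  then p7 is forced to False.
  then p4 is forced to False.
Branch on p2: take p2 = True.
Set p3 = True and propagate.
  then p8 is forced to True.
  then p6 is forced to False.
p5 is now unconstrained; take p5 = False.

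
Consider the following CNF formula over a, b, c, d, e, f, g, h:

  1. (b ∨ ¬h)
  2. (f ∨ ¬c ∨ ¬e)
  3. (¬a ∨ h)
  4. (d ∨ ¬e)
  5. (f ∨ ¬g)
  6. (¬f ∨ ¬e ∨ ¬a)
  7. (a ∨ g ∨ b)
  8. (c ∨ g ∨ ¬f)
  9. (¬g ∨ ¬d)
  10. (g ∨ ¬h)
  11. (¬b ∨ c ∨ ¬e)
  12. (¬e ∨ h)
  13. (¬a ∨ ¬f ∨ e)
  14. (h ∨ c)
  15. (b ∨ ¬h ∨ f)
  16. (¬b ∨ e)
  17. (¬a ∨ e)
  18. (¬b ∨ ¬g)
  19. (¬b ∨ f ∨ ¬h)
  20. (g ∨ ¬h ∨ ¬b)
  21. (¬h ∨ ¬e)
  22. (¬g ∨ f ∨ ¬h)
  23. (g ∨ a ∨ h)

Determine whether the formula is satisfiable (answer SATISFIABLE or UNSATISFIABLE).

SATISFIABLE

Try a = False.
Try b = False.
  then h is forced to False.
  then g is forced to True.
  then f is forced to True.
  then d is forced to False.
  then e is forced to False.
  then c is forced to True.
So a=0, b=0, c=1, d=0, e=0, f=1, g=1, h=0 is a satisfying assignment.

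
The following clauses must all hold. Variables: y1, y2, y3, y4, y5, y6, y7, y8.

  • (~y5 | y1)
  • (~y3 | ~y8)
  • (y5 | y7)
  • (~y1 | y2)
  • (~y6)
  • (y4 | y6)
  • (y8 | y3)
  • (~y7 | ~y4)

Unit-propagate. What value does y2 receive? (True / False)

True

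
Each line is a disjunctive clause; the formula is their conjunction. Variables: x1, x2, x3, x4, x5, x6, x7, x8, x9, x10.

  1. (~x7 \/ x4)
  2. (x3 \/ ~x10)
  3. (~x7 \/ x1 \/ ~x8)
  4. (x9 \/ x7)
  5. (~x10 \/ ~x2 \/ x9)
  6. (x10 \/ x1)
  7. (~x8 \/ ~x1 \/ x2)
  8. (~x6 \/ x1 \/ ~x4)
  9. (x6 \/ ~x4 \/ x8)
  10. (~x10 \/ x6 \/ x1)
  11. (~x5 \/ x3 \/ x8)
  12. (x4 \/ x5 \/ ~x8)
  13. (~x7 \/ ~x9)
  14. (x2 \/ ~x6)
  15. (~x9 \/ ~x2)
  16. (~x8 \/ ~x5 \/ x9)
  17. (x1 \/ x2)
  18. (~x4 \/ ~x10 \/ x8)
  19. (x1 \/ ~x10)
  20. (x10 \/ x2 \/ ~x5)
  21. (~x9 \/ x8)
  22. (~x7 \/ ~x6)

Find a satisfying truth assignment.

x1=T, x2=T, x3=T, x4=T, x5=F, x6=F, x7=T, x8=T, x9=F, x10=F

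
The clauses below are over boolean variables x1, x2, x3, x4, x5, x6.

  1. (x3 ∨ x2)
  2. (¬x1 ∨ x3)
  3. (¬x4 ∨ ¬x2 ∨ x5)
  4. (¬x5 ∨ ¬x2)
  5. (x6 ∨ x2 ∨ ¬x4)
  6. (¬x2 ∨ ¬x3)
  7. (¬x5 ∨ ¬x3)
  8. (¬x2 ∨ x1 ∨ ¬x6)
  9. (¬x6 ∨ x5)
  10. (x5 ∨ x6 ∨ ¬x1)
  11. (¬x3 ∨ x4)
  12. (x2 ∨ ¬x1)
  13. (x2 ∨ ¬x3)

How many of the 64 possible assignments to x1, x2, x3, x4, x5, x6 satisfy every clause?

1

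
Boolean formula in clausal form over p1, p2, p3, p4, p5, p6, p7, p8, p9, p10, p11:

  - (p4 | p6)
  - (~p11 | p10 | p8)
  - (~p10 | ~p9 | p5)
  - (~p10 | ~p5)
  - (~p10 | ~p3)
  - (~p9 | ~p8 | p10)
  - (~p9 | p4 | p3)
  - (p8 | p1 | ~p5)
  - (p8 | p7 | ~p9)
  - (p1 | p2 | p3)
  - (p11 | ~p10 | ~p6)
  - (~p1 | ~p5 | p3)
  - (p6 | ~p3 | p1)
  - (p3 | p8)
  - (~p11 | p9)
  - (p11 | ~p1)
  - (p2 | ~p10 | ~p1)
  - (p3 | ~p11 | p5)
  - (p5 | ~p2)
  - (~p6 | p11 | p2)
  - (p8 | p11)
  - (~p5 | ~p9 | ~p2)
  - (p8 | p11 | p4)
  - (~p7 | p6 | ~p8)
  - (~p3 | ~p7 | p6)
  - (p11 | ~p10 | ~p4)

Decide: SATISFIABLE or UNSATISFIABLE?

SATISFIABLE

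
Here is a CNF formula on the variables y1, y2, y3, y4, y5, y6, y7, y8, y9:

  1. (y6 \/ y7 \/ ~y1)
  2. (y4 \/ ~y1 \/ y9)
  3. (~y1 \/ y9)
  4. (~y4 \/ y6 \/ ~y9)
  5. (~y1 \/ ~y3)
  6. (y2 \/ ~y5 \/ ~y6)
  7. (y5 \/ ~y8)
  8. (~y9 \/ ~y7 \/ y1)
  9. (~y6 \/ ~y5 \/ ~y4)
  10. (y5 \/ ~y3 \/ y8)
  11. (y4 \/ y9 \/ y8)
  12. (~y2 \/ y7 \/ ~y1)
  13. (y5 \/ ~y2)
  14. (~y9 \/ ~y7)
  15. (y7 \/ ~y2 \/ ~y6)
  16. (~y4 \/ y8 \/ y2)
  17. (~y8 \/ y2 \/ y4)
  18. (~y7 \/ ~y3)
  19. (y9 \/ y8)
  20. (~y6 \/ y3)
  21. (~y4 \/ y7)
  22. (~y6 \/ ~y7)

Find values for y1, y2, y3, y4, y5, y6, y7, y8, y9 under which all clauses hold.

y1=False, y2=True, y3=False, y4=True, y5=True, y6=False, y7=True, y8=True, y9=False

Set y1 = False and propagate.
The remaining clauses are satisfied by y2 = True, y3 = False, y4 = True, y5 = True, y6 = False, y7 = True, y8 = True, y9 = False.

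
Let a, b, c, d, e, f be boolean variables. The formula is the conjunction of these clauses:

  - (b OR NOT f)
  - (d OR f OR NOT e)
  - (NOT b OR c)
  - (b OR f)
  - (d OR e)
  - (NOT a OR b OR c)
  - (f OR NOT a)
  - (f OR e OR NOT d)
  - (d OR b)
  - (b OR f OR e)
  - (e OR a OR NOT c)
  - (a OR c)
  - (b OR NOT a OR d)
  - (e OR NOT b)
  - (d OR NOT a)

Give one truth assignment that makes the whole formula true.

Set a = False and propagate.
  then c is forced to True.
  then e is forced to True.
For the remaining variables, b = True, d = False, f = True works.
Every clause has at least one true literal under this assignment.

a=F, b=T, c=T, d=F, e=T, f=T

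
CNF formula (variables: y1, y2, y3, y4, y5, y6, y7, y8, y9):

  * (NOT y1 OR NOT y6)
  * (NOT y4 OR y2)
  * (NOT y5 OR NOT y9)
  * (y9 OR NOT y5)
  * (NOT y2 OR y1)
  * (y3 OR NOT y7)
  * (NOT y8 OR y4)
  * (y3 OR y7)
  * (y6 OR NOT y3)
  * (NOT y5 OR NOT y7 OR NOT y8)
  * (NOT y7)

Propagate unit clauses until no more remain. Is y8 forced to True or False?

Unit clause (NOT y7) sets y7 = False.
(y3 OR y7) with y7 = False leaves only y3, so y3 = True.
In (NOT y3 OR y6), NOT y3 is now false; y6 must hold, so y6 = True.
(NOT y6 OR NOT y1) with y6 = True leaves only NOT y1, so y1 = False.
(NOT y2 OR y1) with y1 = False leaves only NOT y2, so y2 = False.
(NOT y4 OR y2) with y2 = False leaves only NOT y4, so y4 = False.
From (NOT y8 OR y4) and y4 = False: y8 = False.

False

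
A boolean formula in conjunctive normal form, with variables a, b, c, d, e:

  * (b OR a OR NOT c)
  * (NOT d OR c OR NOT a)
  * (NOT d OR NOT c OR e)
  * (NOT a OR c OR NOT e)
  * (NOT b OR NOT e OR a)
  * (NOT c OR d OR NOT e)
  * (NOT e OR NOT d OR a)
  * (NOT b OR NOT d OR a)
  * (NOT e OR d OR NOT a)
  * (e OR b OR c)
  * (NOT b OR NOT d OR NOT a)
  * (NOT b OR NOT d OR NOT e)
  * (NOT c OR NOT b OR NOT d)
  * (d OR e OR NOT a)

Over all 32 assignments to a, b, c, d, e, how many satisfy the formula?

The models are:
  a=F b=F c=F d=F e=T
  a=F b=T c=F d=F e=F
  a=F b=T c=T d=F e=F
  a=T b=F c=T d=T e=T
Count: 4.

4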